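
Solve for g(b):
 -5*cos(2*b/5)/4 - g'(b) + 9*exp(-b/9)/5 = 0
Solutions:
 g(b) = C1 - 25*sin(2*b/5)/8 - 81*exp(-b/9)/5


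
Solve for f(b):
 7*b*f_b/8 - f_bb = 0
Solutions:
 f(b) = C1 + C2*erfi(sqrt(7)*b/4)


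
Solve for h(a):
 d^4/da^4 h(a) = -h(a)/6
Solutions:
 h(a) = (C1*sin(2^(1/4)*3^(3/4)*a/6) + C2*cos(2^(1/4)*3^(3/4)*a/6))*exp(-2^(1/4)*3^(3/4)*a/6) + (C3*sin(2^(1/4)*3^(3/4)*a/6) + C4*cos(2^(1/4)*3^(3/4)*a/6))*exp(2^(1/4)*3^(3/4)*a/6)


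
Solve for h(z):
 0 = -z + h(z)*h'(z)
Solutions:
 h(z) = -sqrt(C1 + z^2)
 h(z) = sqrt(C1 + z^2)


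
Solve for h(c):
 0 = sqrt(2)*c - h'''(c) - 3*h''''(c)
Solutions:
 h(c) = C1 + C2*c + C3*c^2 + C4*exp(-c/3) + sqrt(2)*c^4/24 - sqrt(2)*c^3/2


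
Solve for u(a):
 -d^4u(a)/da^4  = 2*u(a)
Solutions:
 u(a) = (C1*sin(2^(3/4)*a/2) + C2*cos(2^(3/4)*a/2))*exp(-2^(3/4)*a/2) + (C3*sin(2^(3/4)*a/2) + C4*cos(2^(3/4)*a/2))*exp(2^(3/4)*a/2)


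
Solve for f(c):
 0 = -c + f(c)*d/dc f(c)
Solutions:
 f(c) = -sqrt(C1 + c^2)
 f(c) = sqrt(C1 + c^2)


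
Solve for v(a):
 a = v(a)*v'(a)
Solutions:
 v(a) = -sqrt(C1 + a^2)
 v(a) = sqrt(C1 + a^2)


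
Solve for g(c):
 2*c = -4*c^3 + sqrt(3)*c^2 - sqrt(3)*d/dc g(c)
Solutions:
 g(c) = C1 - sqrt(3)*c^4/3 + c^3/3 - sqrt(3)*c^2/3


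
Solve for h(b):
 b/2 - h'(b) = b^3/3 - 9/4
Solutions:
 h(b) = C1 - b^4/12 + b^2/4 + 9*b/4


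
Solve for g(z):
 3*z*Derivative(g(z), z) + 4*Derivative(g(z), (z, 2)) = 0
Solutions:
 g(z) = C1 + C2*erf(sqrt(6)*z/4)


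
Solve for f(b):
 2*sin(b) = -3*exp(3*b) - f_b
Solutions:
 f(b) = C1 - exp(3*b) + 2*cos(b)


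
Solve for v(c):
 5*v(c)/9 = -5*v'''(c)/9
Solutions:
 v(c) = C3*exp(-c) + (C1*sin(sqrt(3)*c/2) + C2*cos(sqrt(3)*c/2))*exp(c/2)


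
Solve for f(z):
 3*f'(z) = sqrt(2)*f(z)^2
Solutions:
 f(z) = -3/(C1 + sqrt(2)*z)


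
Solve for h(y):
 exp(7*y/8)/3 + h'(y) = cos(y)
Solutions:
 h(y) = C1 - 8*exp(7*y/8)/21 + sin(y)


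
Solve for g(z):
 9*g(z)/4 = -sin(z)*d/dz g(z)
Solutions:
 g(z) = C1*(cos(z) + 1)^(9/8)/(cos(z) - 1)^(9/8)


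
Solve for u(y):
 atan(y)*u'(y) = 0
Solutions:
 u(y) = C1


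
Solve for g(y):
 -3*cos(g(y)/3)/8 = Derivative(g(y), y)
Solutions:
 3*y/8 - 3*log(sin(g(y)/3) - 1)/2 + 3*log(sin(g(y)/3) + 1)/2 = C1


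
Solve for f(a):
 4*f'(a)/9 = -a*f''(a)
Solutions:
 f(a) = C1 + C2*a^(5/9)


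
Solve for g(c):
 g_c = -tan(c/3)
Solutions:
 g(c) = C1 + 3*log(cos(c/3))


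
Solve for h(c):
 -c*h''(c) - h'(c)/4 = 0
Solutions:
 h(c) = C1 + C2*c^(3/4)


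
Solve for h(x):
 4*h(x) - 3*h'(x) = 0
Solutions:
 h(x) = C1*exp(4*x/3)


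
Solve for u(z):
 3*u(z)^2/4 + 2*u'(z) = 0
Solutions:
 u(z) = 8/(C1 + 3*z)


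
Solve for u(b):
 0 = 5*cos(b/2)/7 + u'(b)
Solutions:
 u(b) = C1 - 10*sin(b/2)/7


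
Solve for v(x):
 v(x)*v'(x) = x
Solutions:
 v(x) = -sqrt(C1 + x^2)
 v(x) = sqrt(C1 + x^2)


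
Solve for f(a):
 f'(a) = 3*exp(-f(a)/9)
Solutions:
 f(a) = 9*log(C1 + a/3)


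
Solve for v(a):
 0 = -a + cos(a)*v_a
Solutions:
 v(a) = C1 + Integral(a/cos(a), a)


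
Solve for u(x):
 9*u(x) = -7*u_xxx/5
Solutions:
 u(x) = C3*exp(x*(-45^(1/3)*7^(2/3) + 3*21^(2/3)*5^(1/3))/28)*sin(3*3^(1/6)*5^(1/3)*7^(2/3)*x/14) + C4*exp(x*(-45^(1/3)*7^(2/3) + 3*21^(2/3)*5^(1/3))/28)*cos(3*3^(1/6)*5^(1/3)*7^(2/3)*x/14) + C5*exp(-x*(45^(1/3)*7^(2/3) + 3*21^(2/3)*5^(1/3))/28) + (C1*sin(3*3^(1/6)*5^(1/3)*7^(2/3)*x/14) + C2*cos(3*3^(1/6)*5^(1/3)*7^(2/3)*x/14))*exp(45^(1/3)*7^(2/3)*x/14)


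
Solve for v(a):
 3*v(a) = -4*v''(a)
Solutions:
 v(a) = C1*sin(sqrt(3)*a/2) + C2*cos(sqrt(3)*a/2)


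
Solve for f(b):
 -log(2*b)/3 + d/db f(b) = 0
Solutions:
 f(b) = C1 + b*log(b)/3 - b/3 + b*log(2)/3


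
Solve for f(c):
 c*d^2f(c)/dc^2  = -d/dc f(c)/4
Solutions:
 f(c) = C1 + C2*c^(3/4)


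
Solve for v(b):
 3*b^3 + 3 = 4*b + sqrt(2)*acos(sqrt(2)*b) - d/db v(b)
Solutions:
 v(b) = C1 - 3*b^4/4 + 2*b^2 - 3*b + sqrt(2)*(b*acos(sqrt(2)*b) - sqrt(2)*sqrt(1 - 2*b^2)/2)


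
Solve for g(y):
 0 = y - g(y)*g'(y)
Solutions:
 g(y) = -sqrt(C1 + y^2)
 g(y) = sqrt(C1 + y^2)


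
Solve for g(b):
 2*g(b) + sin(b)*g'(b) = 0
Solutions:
 g(b) = C1*(cos(b) + 1)/(cos(b) - 1)


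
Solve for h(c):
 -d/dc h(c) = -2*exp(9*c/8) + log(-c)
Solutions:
 h(c) = C1 - c*log(-c) + c + 16*exp(9*c/8)/9


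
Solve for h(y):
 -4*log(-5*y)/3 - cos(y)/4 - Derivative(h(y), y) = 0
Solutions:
 h(y) = C1 - 4*y*log(-y)/3 - 4*y*log(5)/3 + 4*y/3 - sin(y)/4


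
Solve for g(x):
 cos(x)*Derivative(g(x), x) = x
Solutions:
 g(x) = C1 + Integral(x/cos(x), x)


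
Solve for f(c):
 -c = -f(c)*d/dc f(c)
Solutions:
 f(c) = -sqrt(C1 + c^2)
 f(c) = sqrt(C1 + c^2)


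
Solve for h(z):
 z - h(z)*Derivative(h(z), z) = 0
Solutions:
 h(z) = -sqrt(C1 + z^2)
 h(z) = sqrt(C1 + z^2)


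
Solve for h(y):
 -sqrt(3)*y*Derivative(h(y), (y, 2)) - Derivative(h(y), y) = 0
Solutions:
 h(y) = C1 + C2*y^(1 - sqrt(3)/3)


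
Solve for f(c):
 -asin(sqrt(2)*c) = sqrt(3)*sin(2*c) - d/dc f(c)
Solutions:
 f(c) = C1 + c*asin(sqrt(2)*c) + sqrt(2)*sqrt(1 - 2*c^2)/2 - sqrt(3)*cos(2*c)/2


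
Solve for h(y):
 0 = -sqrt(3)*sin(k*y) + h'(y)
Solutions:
 h(y) = C1 - sqrt(3)*cos(k*y)/k


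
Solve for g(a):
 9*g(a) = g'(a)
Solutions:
 g(a) = C1*exp(9*a)


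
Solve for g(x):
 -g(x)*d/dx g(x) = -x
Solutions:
 g(x) = -sqrt(C1 + x^2)
 g(x) = sqrt(C1 + x^2)


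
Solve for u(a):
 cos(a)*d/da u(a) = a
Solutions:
 u(a) = C1 + Integral(a/cos(a), a)


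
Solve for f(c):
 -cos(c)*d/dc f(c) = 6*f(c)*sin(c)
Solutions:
 f(c) = C1*cos(c)^6


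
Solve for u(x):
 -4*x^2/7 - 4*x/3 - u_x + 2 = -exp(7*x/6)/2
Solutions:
 u(x) = C1 - 4*x^3/21 - 2*x^2/3 + 2*x + 3*exp(7*x/6)/7


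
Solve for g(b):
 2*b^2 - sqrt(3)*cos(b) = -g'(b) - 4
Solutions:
 g(b) = C1 - 2*b^3/3 - 4*b + sqrt(3)*sin(b)


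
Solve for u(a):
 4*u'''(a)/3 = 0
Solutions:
 u(a) = C1 + C2*a + C3*a^2


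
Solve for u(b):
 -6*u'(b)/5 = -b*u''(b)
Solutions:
 u(b) = C1 + C2*b^(11/5)


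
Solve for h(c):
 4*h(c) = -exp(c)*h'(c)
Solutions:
 h(c) = C1*exp(4*exp(-c))


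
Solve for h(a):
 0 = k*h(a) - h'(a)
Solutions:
 h(a) = C1*exp(a*k)


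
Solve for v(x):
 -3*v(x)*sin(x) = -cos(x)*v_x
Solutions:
 v(x) = C1/cos(x)^3


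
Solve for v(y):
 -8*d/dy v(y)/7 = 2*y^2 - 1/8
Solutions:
 v(y) = C1 - 7*y^3/12 + 7*y/64


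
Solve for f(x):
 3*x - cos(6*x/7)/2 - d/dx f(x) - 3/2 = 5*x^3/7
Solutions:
 f(x) = C1 - 5*x^4/28 + 3*x^2/2 - 3*x/2 - 7*sin(3*x/7)*cos(3*x/7)/6


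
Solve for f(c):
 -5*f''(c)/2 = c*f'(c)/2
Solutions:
 f(c) = C1 + C2*erf(sqrt(10)*c/10)


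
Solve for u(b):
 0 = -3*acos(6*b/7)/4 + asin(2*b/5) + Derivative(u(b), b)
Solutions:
 u(b) = C1 + 3*b*acos(6*b/7)/4 - b*asin(2*b/5) - sqrt(25 - 4*b^2)/2 - sqrt(49 - 36*b^2)/8


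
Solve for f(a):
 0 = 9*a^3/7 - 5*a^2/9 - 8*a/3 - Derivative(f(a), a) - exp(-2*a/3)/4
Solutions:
 f(a) = C1 + 9*a^4/28 - 5*a^3/27 - 4*a^2/3 + 3*exp(-2*a/3)/8


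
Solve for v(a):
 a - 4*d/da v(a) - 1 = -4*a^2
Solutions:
 v(a) = C1 + a^3/3 + a^2/8 - a/4


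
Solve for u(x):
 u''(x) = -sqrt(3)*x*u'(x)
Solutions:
 u(x) = C1 + C2*erf(sqrt(2)*3^(1/4)*x/2)


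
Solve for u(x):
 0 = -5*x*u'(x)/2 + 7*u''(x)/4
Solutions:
 u(x) = C1 + C2*erfi(sqrt(35)*x/7)


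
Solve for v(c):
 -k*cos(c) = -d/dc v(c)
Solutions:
 v(c) = C1 + k*sin(c)


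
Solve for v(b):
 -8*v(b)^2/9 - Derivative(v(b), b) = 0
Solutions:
 v(b) = 9/(C1 + 8*b)


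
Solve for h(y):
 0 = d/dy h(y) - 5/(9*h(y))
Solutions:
 h(y) = -sqrt(C1 + 10*y)/3
 h(y) = sqrt(C1 + 10*y)/3


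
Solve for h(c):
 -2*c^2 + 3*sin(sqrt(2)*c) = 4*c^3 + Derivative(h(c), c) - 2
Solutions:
 h(c) = C1 - c^4 - 2*c^3/3 + 2*c - 3*sqrt(2)*cos(sqrt(2)*c)/2


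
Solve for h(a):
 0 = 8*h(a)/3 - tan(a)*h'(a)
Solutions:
 h(a) = C1*sin(a)^(8/3)


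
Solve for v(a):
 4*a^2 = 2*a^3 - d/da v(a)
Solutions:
 v(a) = C1 + a^4/2 - 4*a^3/3


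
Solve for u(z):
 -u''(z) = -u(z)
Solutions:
 u(z) = C1*exp(-z) + C2*exp(z)


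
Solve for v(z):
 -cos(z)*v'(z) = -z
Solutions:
 v(z) = C1 + Integral(z/cos(z), z)


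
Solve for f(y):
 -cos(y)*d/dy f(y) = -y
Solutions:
 f(y) = C1 + Integral(y/cos(y), y)


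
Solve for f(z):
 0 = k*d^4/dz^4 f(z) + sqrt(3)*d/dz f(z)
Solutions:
 f(z) = C1 + C2*exp(3^(1/6)*z*(-1/k)^(1/3)) + C3*exp(z*(-1/k)^(1/3)*(-3^(1/6) + 3^(2/3)*I)/2) + C4*exp(-z*(-1/k)^(1/3)*(3^(1/6) + 3^(2/3)*I)/2)


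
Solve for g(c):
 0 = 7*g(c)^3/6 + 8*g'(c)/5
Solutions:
 g(c) = -2*sqrt(6)*sqrt(-1/(C1 - 35*c))
 g(c) = 2*sqrt(6)*sqrt(-1/(C1 - 35*c))


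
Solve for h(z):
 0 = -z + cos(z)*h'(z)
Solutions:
 h(z) = C1 + Integral(z/cos(z), z)


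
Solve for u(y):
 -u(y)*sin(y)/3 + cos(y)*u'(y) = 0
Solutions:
 u(y) = C1/cos(y)^(1/3)


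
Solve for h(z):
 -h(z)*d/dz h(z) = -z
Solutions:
 h(z) = -sqrt(C1 + z^2)
 h(z) = sqrt(C1 + z^2)


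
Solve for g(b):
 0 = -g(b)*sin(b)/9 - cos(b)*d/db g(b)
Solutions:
 g(b) = C1*cos(b)^(1/9)


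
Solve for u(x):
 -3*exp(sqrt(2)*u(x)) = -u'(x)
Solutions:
 u(x) = sqrt(2)*(2*log(-1/(C1 + 3*x)) - log(2))/4


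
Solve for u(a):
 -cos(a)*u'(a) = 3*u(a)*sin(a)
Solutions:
 u(a) = C1*cos(a)^3


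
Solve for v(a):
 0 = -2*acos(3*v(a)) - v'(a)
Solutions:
 Integral(1/acos(3*_y), (_y, v(a))) = C1 - 2*a


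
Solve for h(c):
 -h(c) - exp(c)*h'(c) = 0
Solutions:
 h(c) = C1*exp(exp(-c))


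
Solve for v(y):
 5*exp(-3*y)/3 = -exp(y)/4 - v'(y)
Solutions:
 v(y) = C1 - exp(y)/4 + 5*exp(-3*y)/9


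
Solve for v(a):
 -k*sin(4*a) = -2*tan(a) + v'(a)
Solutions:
 v(a) = C1 + k*cos(4*a)/4 - 2*log(cos(a))


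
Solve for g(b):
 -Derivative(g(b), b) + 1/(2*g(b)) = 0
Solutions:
 g(b) = -sqrt(C1 + b)
 g(b) = sqrt(C1 + b)


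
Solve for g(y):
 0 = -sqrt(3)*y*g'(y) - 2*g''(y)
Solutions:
 g(y) = C1 + C2*erf(3^(1/4)*y/2)


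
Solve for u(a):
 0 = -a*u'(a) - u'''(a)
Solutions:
 u(a) = C1 + Integral(C2*airyai(-a) + C3*airybi(-a), a)


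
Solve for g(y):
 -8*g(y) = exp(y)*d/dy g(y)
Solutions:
 g(y) = C1*exp(8*exp(-y))


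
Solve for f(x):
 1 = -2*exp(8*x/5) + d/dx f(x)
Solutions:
 f(x) = C1 + x + 5*exp(8*x/5)/4


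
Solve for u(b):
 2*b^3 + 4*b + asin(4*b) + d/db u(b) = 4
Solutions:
 u(b) = C1 - b^4/2 - 2*b^2 - b*asin(4*b) + 4*b - sqrt(1 - 16*b^2)/4


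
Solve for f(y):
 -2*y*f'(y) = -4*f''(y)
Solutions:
 f(y) = C1 + C2*erfi(y/2)


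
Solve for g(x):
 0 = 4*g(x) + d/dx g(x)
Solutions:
 g(x) = C1*exp(-4*x)


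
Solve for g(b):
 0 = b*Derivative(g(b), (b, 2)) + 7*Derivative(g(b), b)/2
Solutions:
 g(b) = C1 + C2/b^(5/2)


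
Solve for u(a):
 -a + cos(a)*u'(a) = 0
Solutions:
 u(a) = C1 + Integral(a/cos(a), a)


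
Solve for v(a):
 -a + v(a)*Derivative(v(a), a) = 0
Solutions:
 v(a) = -sqrt(C1 + a^2)
 v(a) = sqrt(C1 + a^2)


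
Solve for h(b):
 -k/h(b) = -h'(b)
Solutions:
 h(b) = -sqrt(C1 + 2*b*k)
 h(b) = sqrt(C1 + 2*b*k)


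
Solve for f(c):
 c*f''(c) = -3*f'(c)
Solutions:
 f(c) = C1 + C2/c^2


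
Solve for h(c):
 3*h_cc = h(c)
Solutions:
 h(c) = C1*exp(-sqrt(3)*c/3) + C2*exp(sqrt(3)*c/3)


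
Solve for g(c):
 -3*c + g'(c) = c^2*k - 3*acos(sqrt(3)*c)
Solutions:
 g(c) = C1 + c^3*k/3 + 3*c^2/2 - 3*c*acos(sqrt(3)*c) + sqrt(3)*sqrt(1 - 3*c^2)


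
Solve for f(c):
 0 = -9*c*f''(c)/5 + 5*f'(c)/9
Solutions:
 f(c) = C1 + C2*c^(106/81)


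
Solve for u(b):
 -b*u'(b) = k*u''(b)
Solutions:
 u(b) = C1 + C2*sqrt(k)*erf(sqrt(2)*b*sqrt(1/k)/2)


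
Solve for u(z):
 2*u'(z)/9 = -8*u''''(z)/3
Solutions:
 u(z) = C1 + C4*exp(z*(-18^(1/3) + 3*2^(1/3)*3^(2/3))/24)*sin(2^(1/3)*3^(1/6)*z/4) + C5*exp(z*(-18^(1/3) + 3*2^(1/3)*3^(2/3))/24)*cos(2^(1/3)*3^(1/6)*z/4) + C6*exp(-z*(18^(1/3) + 3*2^(1/3)*3^(2/3))/24) + (C2*sin(2^(1/3)*3^(1/6)*z/4) + C3*cos(2^(1/3)*3^(1/6)*z/4))*exp(18^(1/3)*z/12)


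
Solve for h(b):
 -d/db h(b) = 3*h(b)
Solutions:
 h(b) = C1*exp(-3*b)


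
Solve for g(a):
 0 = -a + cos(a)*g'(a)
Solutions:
 g(a) = C1 + Integral(a/cos(a), a)


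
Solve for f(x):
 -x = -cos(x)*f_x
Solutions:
 f(x) = C1 + Integral(x/cos(x), x)


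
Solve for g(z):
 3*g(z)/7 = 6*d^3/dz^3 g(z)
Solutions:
 g(z) = C3*exp(14^(2/3)*z/14) + (C1*sin(14^(2/3)*sqrt(3)*z/28) + C2*cos(14^(2/3)*sqrt(3)*z/28))*exp(-14^(2/3)*z/28)


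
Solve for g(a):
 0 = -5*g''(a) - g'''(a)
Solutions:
 g(a) = C1 + C2*a + C3*exp(-5*a)


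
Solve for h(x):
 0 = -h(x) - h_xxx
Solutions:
 h(x) = C3*exp(-x) + (C1*sin(sqrt(3)*x/2) + C2*cos(sqrt(3)*x/2))*exp(x/2)


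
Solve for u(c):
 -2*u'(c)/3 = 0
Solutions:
 u(c) = C1


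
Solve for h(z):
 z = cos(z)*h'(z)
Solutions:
 h(z) = C1 + Integral(z/cos(z), z)


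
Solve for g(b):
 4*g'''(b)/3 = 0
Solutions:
 g(b) = C1 + C2*b + C3*b^2


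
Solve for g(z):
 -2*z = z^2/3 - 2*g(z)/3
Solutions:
 g(z) = z*(z + 6)/2


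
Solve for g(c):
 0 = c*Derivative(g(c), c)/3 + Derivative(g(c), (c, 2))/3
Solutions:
 g(c) = C1 + C2*erf(sqrt(2)*c/2)


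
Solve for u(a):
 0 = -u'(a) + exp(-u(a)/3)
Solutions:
 u(a) = 3*log(C1 + a/3)


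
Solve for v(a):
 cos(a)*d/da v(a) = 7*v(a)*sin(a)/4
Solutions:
 v(a) = C1/cos(a)^(7/4)


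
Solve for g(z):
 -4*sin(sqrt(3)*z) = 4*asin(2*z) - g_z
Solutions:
 g(z) = C1 + 4*z*asin(2*z) + 2*sqrt(1 - 4*z^2) - 4*sqrt(3)*cos(sqrt(3)*z)/3


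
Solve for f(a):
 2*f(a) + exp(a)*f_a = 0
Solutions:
 f(a) = C1*exp(2*exp(-a))


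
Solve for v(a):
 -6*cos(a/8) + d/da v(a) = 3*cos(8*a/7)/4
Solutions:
 v(a) = C1 + 48*sin(a/8) + 21*sin(8*a/7)/32


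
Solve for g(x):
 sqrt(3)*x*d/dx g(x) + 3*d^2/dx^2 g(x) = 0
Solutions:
 g(x) = C1 + C2*erf(sqrt(2)*3^(3/4)*x/6)


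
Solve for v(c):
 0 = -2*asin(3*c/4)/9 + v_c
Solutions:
 v(c) = C1 + 2*c*asin(3*c/4)/9 + 2*sqrt(16 - 9*c^2)/27


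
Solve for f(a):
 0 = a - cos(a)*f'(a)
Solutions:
 f(a) = C1 + Integral(a/cos(a), a)


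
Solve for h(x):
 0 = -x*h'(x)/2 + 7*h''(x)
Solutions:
 h(x) = C1 + C2*erfi(sqrt(7)*x/14)


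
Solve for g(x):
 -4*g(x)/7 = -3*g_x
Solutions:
 g(x) = C1*exp(4*x/21)


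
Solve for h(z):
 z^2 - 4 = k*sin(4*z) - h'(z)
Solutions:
 h(z) = C1 - k*cos(4*z)/4 - z^3/3 + 4*z


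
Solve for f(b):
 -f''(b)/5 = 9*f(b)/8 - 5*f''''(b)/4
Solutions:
 f(b) = C1*exp(-sqrt(2)*b*sqrt(4 + sqrt(2266))/10) + C2*exp(sqrt(2)*b*sqrt(4 + sqrt(2266))/10) + C3*sin(sqrt(2)*b*sqrt(-4 + sqrt(2266))/10) + C4*cos(sqrt(2)*b*sqrt(-4 + sqrt(2266))/10)


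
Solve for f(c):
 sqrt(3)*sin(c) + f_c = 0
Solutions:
 f(c) = C1 + sqrt(3)*cos(c)


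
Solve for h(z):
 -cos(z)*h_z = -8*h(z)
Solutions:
 h(z) = C1*(sin(z)^4 + 4*sin(z)^3 + 6*sin(z)^2 + 4*sin(z) + 1)/(sin(z)^4 - 4*sin(z)^3 + 6*sin(z)^2 - 4*sin(z) + 1)


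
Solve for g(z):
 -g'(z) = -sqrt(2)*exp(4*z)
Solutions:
 g(z) = C1 + sqrt(2)*exp(4*z)/4


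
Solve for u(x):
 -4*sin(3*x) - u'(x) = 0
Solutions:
 u(x) = C1 + 4*cos(3*x)/3


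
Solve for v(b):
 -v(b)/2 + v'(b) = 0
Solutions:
 v(b) = C1*exp(b/2)


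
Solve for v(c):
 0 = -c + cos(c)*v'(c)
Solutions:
 v(c) = C1 + Integral(c/cos(c), c)


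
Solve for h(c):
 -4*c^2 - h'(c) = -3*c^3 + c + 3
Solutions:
 h(c) = C1 + 3*c^4/4 - 4*c^3/3 - c^2/2 - 3*c


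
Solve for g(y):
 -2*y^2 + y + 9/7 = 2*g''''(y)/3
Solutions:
 g(y) = C1 + C2*y + C3*y^2 + C4*y^3 - y^6/120 + y^5/80 + 9*y^4/112


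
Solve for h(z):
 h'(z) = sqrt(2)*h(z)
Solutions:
 h(z) = C1*exp(sqrt(2)*z)


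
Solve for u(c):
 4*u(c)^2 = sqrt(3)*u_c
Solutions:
 u(c) = -3/(C1 + 4*sqrt(3)*c)


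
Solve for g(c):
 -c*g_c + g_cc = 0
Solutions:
 g(c) = C1 + C2*erfi(sqrt(2)*c/2)


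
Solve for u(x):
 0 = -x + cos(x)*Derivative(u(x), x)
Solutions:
 u(x) = C1 + Integral(x/cos(x), x)


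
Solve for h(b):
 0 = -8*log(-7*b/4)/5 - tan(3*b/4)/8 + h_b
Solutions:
 h(b) = C1 + 8*b*log(-b)/5 - 16*b*log(2)/5 - 8*b/5 + 8*b*log(7)/5 - log(cos(3*b/4))/6


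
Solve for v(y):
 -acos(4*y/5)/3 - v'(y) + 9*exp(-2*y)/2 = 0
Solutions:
 v(y) = C1 - y*acos(4*y/5)/3 + sqrt(25 - 16*y^2)/12 - 9*exp(-2*y)/4


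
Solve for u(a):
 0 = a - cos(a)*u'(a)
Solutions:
 u(a) = C1 + Integral(a/cos(a), a)


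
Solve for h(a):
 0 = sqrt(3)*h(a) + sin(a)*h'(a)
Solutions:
 h(a) = C1*(cos(a) + 1)^(sqrt(3)/2)/(cos(a) - 1)^(sqrt(3)/2)


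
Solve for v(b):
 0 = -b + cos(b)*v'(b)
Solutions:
 v(b) = C1 + Integral(b/cos(b), b)


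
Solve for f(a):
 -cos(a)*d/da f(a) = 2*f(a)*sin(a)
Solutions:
 f(a) = C1*cos(a)^2


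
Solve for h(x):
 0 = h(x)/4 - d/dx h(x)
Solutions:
 h(x) = C1*exp(x/4)


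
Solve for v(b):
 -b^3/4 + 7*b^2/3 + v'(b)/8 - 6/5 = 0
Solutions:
 v(b) = C1 + b^4/2 - 56*b^3/9 + 48*b/5


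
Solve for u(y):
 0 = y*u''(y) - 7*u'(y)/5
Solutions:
 u(y) = C1 + C2*y^(12/5)


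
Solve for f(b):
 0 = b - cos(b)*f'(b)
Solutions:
 f(b) = C1 + Integral(b/cos(b), b)


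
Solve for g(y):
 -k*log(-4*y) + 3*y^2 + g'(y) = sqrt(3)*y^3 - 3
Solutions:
 g(y) = C1 + k*y*log(-y) + sqrt(3)*y^4/4 - y^3 + y*(-k + 2*k*log(2) - 3)


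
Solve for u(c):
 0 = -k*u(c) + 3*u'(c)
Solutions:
 u(c) = C1*exp(c*k/3)


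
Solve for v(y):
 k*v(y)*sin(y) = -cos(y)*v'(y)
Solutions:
 v(y) = C1*exp(k*log(cos(y)))


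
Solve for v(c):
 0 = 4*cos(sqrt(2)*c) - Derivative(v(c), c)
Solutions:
 v(c) = C1 + 2*sqrt(2)*sin(sqrt(2)*c)


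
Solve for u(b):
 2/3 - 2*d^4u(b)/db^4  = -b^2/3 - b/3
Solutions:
 u(b) = C1 + C2*b + C3*b^2 + C4*b^3 + b^6/2160 + b^5/720 + b^4/72


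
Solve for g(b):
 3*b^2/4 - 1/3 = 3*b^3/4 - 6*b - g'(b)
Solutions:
 g(b) = C1 + 3*b^4/16 - b^3/4 - 3*b^2 + b/3


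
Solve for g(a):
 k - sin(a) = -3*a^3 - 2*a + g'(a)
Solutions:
 g(a) = C1 + 3*a^4/4 + a^2 + a*k + cos(a)


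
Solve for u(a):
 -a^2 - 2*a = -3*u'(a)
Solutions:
 u(a) = C1 + a^3/9 + a^2/3


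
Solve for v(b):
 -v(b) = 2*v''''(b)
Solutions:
 v(b) = (C1*sin(2^(1/4)*b/2) + C2*cos(2^(1/4)*b/2))*exp(-2^(1/4)*b/2) + (C3*sin(2^(1/4)*b/2) + C4*cos(2^(1/4)*b/2))*exp(2^(1/4)*b/2)


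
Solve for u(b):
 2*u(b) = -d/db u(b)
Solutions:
 u(b) = C1*exp(-2*b)


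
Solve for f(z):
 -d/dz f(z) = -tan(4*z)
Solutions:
 f(z) = C1 - log(cos(4*z))/4


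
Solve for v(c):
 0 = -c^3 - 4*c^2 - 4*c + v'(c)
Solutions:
 v(c) = C1 + c^4/4 + 4*c^3/3 + 2*c^2


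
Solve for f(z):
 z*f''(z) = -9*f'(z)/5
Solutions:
 f(z) = C1 + C2/z^(4/5)


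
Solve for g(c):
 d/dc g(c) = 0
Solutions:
 g(c) = C1


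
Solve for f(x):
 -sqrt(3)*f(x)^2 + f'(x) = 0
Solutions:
 f(x) = -1/(C1 + sqrt(3)*x)


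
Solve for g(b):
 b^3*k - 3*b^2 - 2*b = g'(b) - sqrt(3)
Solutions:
 g(b) = C1 + b^4*k/4 - b^3 - b^2 + sqrt(3)*b


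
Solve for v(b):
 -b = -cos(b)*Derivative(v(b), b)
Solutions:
 v(b) = C1 + Integral(b/cos(b), b)


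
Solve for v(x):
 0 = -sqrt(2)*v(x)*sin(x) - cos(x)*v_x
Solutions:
 v(x) = C1*cos(x)^(sqrt(2))


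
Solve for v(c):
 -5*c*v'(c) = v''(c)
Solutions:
 v(c) = C1 + C2*erf(sqrt(10)*c/2)


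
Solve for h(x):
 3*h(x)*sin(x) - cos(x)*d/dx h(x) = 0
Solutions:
 h(x) = C1/cos(x)^3


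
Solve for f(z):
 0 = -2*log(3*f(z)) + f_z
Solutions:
 -Integral(1/(log(_y) + log(3)), (_y, f(z)))/2 = C1 - z


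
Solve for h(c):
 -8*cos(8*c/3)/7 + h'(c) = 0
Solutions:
 h(c) = C1 + 3*sin(8*c/3)/7


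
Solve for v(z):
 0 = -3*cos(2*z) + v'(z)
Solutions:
 v(z) = C1 + 3*sin(2*z)/2


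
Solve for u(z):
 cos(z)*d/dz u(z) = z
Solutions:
 u(z) = C1 + Integral(z/cos(z), z)


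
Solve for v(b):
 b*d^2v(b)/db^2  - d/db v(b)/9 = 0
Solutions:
 v(b) = C1 + C2*b^(10/9)


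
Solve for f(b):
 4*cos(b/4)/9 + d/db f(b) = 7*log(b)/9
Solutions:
 f(b) = C1 + 7*b*log(b)/9 - 7*b/9 - 16*sin(b/4)/9


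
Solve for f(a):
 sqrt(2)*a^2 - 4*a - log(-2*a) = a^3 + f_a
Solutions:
 f(a) = C1 - a^4/4 + sqrt(2)*a^3/3 - 2*a^2 - a*log(-a) + a*(1 - log(2))


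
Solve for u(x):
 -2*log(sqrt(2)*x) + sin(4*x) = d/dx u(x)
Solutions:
 u(x) = C1 - 2*x*log(x) - x*log(2) + 2*x - cos(4*x)/4


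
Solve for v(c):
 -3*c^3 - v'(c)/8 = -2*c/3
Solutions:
 v(c) = C1 - 6*c^4 + 8*c^2/3


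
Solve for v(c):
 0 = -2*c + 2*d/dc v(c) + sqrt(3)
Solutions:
 v(c) = C1 + c^2/2 - sqrt(3)*c/2


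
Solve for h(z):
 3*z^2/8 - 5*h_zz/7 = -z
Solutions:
 h(z) = C1 + C2*z + 7*z^4/160 + 7*z^3/30


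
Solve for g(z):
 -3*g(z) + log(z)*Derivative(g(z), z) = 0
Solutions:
 g(z) = C1*exp(3*li(z))


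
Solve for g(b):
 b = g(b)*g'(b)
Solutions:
 g(b) = -sqrt(C1 + b^2)
 g(b) = sqrt(C1 + b^2)


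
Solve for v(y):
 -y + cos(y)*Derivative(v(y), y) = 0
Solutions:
 v(y) = C1 + Integral(y/cos(y), y)


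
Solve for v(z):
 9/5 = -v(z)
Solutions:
 v(z) = -9/5


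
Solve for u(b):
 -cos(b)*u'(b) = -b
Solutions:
 u(b) = C1 + Integral(b/cos(b), b)


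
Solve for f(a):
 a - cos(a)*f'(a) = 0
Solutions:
 f(a) = C1 + Integral(a/cos(a), a)


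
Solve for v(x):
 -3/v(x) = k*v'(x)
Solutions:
 v(x) = -sqrt(C1 - 6*x/k)
 v(x) = sqrt(C1 - 6*x/k)


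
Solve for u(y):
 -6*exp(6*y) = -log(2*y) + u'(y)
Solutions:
 u(y) = C1 + y*log(y) + y*(-1 + log(2)) - exp(6*y)


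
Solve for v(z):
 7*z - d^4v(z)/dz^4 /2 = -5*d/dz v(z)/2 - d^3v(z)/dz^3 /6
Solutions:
 v(z) = C1 + C2*exp(z*(-2^(2/3)*(27*sqrt(18245) + 3647)^(1/3) - 2*2^(1/3)/(27*sqrt(18245) + 3647)^(1/3) + 4)/36)*sin(2^(1/3)*sqrt(3)*z*(-2^(1/3)*(27*sqrt(18245) + 3647)^(1/3) + 2/(27*sqrt(18245) + 3647)^(1/3))/36) + C3*exp(z*(-2^(2/3)*(27*sqrt(18245) + 3647)^(1/3) - 2*2^(1/3)/(27*sqrt(18245) + 3647)^(1/3) + 4)/36)*cos(2^(1/3)*sqrt(3)*z*(-2^(1/3)*(27*sqrt(18245) + 3647)^(1/3) + 2/(27*sqrt(18245) + 3647)^(1/3))/36) + C4*exp(z*(2*2^(1/3)/(27*sqrt(18245) + 3647)^(1/3) + 2 + 2^(2/3)*(27*sqrt(18245) + 3647)^(1/3))/18) - 7*z^2/5


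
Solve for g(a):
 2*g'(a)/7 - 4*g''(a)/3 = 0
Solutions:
 g(a) = C1 + C2*exp(3*a/14)


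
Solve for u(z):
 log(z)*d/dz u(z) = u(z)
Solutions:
 u(z) = C1*exp(li(z))


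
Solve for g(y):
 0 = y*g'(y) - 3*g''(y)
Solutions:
 g(y) = C1 + C2*erfi(sqrt(6)*y/6)


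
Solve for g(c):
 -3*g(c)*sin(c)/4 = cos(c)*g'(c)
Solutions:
 g(c) = C1*cos(c)^(3/4)


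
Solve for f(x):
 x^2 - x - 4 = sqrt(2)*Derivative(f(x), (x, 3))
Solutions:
 f(x) = C1 + C2*x + C3*x^2 + sqrt(2)*x^5/120 - sqrt(2)*x^4/48 - sqrt(2)*x^3/3


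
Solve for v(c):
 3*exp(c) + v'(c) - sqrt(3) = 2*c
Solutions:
 v(c) = C1 + c^2 + sqrt(3)*c - 3*exp(c)


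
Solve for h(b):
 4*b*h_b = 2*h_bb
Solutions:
 h(b) = C1 + C2*erfi(b)


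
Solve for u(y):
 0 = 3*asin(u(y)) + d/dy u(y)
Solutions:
 Integral(1/asin(_y), (_y, u(y))) = C1 - 3*y


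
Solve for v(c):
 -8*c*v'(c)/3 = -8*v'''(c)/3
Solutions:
 v(c) = C1 + Integral(C2*airyai(c) + C3*airybi(c), c)


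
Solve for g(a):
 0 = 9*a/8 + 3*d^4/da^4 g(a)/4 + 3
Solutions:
 g(a) = C1 + C2*a + C3*a^2 + C4*a^3 - a^5/80 - a^4/6


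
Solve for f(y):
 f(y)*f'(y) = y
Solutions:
 f(y) = -sqrt(C1 + y^2)
 f(y) = sqrt(C1 + y^2)


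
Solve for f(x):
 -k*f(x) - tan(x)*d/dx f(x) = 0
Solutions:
 f(x) = C1*exp(-k*log(sin(x)))


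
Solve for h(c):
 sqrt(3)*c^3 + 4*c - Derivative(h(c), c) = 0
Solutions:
 h(c) = C1 + sqrt(3)*c^4/4 + 2*c^2


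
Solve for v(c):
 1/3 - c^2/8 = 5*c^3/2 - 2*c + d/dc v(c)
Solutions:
 v(c) = C1 - 5*c^4/8 - c^3/24 + c^2 + c/3


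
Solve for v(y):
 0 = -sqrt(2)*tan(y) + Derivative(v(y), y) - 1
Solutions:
 v(y) = C1 + y - sqrt(2)*log(cos(y))


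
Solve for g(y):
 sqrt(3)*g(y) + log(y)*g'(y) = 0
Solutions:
 g(y) = C1*exp(-sqrt(3)*li(y))


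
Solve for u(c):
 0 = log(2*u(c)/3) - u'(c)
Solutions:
 -Integral(1/(log(_y) - log(3) + log(2)), (_y, u(c))) = C1 - c


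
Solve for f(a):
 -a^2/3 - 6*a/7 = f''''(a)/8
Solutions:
 f(a) = C1 + C2*a + C3*a^2 + C4*a^3 - a^6/135 - 2*a^5/35


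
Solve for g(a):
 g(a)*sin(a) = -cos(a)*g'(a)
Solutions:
 g(a) = C1*cos(a)


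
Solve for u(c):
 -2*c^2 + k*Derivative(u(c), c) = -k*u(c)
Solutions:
 u(c) = C1*exp(-c) + 2*c^2/k - 4*c/k + 4/k


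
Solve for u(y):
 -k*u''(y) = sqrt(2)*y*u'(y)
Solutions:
 u(y) = C1 + C2*sqrt(k)*erf(2^(3/4)*y*sqrt(1/k)/2)


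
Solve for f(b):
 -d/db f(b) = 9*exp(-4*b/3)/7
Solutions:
 f(b) = C1 + 27*exp(-4*b/3)/28


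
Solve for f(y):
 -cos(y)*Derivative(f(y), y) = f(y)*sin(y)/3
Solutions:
 f(y) = C1*cos(y)^(1/3)


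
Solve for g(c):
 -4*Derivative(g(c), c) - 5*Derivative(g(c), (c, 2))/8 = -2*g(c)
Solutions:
 g(c) = C1*exp(4*c*(-4 + sqrt(21))/5) + C2*exp(-4*c*(4 + sqrt(21))/5)


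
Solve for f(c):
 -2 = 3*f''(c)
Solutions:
 f(c) = C1 + C2*c - c^2/3


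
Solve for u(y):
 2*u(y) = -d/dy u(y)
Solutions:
 u(y) = C1*exp(-2*y)


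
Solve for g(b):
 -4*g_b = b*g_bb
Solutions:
 g(b) = C1 + C2/b^3


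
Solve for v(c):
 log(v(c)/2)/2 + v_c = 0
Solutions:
 -2*Integral(1/(-log(_y) + log(2)), (_y, v(c))) = C1 - c


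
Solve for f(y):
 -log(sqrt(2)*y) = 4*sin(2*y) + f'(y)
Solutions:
 f(y) = C1 - y*log(y) - y*log(2)/2 + y + 2*cos(2*y)


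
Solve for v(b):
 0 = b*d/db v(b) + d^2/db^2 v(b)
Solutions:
 v(b) = C1 + C2*erf(sqrt(2)*b/2)


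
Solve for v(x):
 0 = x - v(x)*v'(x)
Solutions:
 v(x) = -sqrt(C1 + x^2)
 v(x) = sqrt(C1 + x^2)


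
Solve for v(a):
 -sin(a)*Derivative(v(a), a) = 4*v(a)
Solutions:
 v(a) = C1*(cos(a)^2 + 2*cos(a) + 1)/(cos(a)^2 - 2*cos(a) + 1)


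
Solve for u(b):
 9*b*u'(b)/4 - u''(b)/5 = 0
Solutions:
 u(b) = C1 + C2*erfi(3*sqrt(10)*b/4)


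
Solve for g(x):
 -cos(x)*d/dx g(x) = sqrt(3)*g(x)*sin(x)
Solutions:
 g(x) = C1*cos(x)^(sqrt(3))


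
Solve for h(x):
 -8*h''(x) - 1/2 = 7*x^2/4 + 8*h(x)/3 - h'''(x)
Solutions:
 h(x) = C1*exp(x*(-2^(2/3)*(3*sqrt(265) + 137)^(1/3) - 32*2^(1/3)/(3*sqrt(265) + 137)^(1/3) + 16)/6)*sin(2^(1/3)*sqrt(3)*x*(-2^(1/3)*(3*sqrt(265) + 137)^(1/3) + 32/(3*sqrt(265) + 137)^(1/3))/6) + C2*exp(x*(-2^(2/3)*(3*sqrt(265) + 137)^(1/3) - 32*2^(1/3)/(3*sqrt(265) + 137)^(1/3) + 16)/6)*cos(2^(1/3)*sqrt(3)*x*(-2^(1/3)*(3*sqrt(265) + 137)^(1/3) + 32/(3*sqrt(265) + 137)^(1/3))/6) + C3*exp(x*(32*2^(1/3)/(3*sqrt(265) + 137)^(1/3) + 8 + 2^(2/3)*(3*sqrt(265) + 137)^(1/3))/3) - 21*x^2/32 + 15/4


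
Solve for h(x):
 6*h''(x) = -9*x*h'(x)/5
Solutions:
 h(x) = C1 + C2*erf(sqrt(15)*x/10)


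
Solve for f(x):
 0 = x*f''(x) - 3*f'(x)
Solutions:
 f(x) = C1 + C2*x^4


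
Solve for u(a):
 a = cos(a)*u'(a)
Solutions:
 u(a) = C1 + Integral(a/cos(a), a)


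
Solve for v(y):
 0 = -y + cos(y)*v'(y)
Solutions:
 v(y) = C1 + Integral(y/cos(y), y)


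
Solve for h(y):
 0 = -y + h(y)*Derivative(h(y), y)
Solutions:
 h(y) = -sqrt(C1 + y^2)
 h(y) = sqrt(C1 + y^2)


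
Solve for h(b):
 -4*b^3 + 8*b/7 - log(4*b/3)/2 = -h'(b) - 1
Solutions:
 h(b) = C1 + b^4 - 4*b^2/7 + b*log(b)/2 - 3*b/2 - b*log(3)/2 + b*log(2)


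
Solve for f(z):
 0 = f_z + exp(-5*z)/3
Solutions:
 f(z) = C1 + exp(-5*z)/15


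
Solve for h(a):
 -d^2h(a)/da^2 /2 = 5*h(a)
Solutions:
 h(a) = C1*sin(sqrt(10)*a) + C2*cos(sqrt(10)*a)


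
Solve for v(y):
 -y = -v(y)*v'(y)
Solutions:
 v(y) = -sqrt(C1 + y^2)
 v(y) = sqrt(C1 + y^2)


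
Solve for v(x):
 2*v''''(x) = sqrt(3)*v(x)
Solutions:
 v(x) = C1*exp(-2^(3/4)*3^(1/8)*x/2) + C2*exp(2^(3/4)*3^(1/8)*x/2) + C3*sin(2^(3/4)*3^(1/8)*x/2) + C4*cos(2^(3/4)*3^(1/8)*x/2)


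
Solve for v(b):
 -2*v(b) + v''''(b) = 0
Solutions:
 v(b) = C1*exp(-2^(1/4)*b) + C2*exp(2^(1/4)*b) + C3*sin(2^(1/4)*b) + C4*cos(2^(1/4)*b)


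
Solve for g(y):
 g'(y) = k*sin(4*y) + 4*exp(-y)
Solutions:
 g(y) = C1 - k*cos(4*y)/4 - 4*exp(-y)


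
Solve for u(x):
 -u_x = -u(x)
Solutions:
 u(x) = C1*exp(x)


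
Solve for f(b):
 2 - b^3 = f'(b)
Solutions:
 f(b) = C1 - b^4/4 + 2*b


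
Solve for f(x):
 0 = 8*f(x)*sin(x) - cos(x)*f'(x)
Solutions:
 f(x) = C1/cos(x)^8


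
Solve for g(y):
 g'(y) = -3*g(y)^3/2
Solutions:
 g(y) = -sqrt(-1/(C1 - 3*y))
 g(y) = sqrt(-1/(C1 - 3*y))


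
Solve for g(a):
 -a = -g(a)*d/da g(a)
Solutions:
 g(a) = -sqrt(C1 + a^2)
 g(a) = sqrt(C1 + a^2)


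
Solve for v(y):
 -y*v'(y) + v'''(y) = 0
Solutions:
 v(y) = C1 + Integral(C2*airyai(y) + C3*airybi(y), y)


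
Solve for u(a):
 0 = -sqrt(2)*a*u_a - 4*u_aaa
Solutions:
 u(a) = C1 + Integral(C2*airyai(-sqrt(2)*a/2) + C3*airybi(-sqrt(2)*a/2), a)


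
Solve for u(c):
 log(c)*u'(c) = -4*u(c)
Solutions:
 u(c) = C1*exp(-4*li(c))


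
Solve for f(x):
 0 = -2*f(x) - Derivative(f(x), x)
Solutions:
 f(x) = C1*exp(-2*x)


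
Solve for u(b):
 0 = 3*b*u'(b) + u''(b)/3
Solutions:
 u(b) = C1 + C2*erf(3*sqrt(2)*b/2)


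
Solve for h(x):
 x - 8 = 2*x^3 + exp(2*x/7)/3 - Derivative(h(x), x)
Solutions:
 h(x) = C1 + x^4/2 - x^2/2 + 8*x + 7*exp(2*x/7)/6


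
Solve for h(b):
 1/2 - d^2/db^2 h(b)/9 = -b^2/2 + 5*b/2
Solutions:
 h(b) = C1 + C2*b + 3*b^4/8 - 15*b^3/4 + 9*b^2/4


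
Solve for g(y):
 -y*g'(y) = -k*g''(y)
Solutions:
 g(y) = C1 + C2*erf(sqrt(2)*y*sqrt(-1/k)/2)/sqrt(-1/k)


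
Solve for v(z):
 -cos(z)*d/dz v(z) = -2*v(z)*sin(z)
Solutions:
 v(z) = C1/cos(z)^2


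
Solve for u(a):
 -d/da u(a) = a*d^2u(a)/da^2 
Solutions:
 u(a) = C1 + C2*log(a)


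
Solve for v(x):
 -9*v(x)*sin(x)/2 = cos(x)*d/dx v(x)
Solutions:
 v(x) = C1*cos(x)^(9/2)


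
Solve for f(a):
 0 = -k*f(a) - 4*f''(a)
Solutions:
 f(a) = C1*exp(-a*sqrt(-k)/2) + C2*exp(a*sqrt(-k)/2)


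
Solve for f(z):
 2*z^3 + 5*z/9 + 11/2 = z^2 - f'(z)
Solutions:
 f(z) = C1 - z^4/2 + z^3/3 - 5*z^2/18 - 11*z/2


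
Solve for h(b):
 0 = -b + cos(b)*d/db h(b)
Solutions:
 h(b) = C1 + Integral(b/cos(b), b)


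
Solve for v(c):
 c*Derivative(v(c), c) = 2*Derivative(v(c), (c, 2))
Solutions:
 v(c) = C1 + C2*erfi(c/2)


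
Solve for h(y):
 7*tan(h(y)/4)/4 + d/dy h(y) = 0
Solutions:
 h(y) = -4*asin(C1*exp(-7*y/16)) + 4*pi
 h(y) = 4*asin(C1*exp(-7*y/16))


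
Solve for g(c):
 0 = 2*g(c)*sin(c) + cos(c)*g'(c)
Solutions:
 g(c) = C1*cos(c)^2


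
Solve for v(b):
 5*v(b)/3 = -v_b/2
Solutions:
 v(b) = C1*exp(-10*b/3)


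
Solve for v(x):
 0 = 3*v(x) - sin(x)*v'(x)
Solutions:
 v(x) = C1*(cos(x) - 1)^(3/2)/(cos(x) + 1)^(3/2)


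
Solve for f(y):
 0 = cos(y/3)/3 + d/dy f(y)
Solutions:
 f(y) = C1 - sin(y/3)


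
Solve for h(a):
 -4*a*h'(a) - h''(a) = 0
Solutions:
 h(a) = C1 + C2*erf(sqrt(2)*a)


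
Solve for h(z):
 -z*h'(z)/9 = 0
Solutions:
 h(z) = C1


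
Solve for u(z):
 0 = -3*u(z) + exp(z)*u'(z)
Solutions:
 u(z) = C1*exp(-3*exp(-z))


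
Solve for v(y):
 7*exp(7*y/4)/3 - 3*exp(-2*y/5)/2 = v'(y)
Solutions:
 v(y) = C1 + 4*exp(7*y/4)/3 + 15*exp(-2*y/5)/4


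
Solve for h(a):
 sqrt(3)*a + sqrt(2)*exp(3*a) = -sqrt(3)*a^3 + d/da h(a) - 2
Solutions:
 h(a) = C1 + sqrt(3)*a^4/4 + sqrt(3)*a^2/2 + 2*a + sqrt(2)*exp(3*a)/3


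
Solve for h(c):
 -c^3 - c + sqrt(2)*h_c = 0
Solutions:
 h(c) = C1 + sqrt(2)*c^4/8 + sqrt(2)*c^2/4


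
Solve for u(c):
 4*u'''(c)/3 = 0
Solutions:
 u(c) = C1 + C2*c + C3*c^2


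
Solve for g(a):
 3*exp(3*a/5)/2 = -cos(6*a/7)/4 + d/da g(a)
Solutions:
 g(a) = C1 + 5*exp(3*a/5)/2 + 7*sin(6*a/7)/24


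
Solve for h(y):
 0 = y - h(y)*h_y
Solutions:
 h(y) = -sqrt(C1 + y^2)
 h(y) = sqrt(C1 + y^2)


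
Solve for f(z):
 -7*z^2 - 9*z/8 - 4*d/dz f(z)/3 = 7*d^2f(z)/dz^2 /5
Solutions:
 f(z) = C1 + C2*exp(-20*z/21) - 7*z^3/4 + 1629*z^2/320 - 34209*z/3200


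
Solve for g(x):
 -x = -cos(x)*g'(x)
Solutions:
 g(x) = C1 + Integral(x/cos(x), x)


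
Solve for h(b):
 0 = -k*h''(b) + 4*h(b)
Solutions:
 h(b) = C1*exp(-2*b*sqrt(1/k)) + C2*exp(2*b*sqrt(1/k))


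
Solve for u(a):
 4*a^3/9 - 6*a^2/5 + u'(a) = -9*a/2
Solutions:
 u(a) = C1 - a^4/9 + 2*a^3/5 - 9*a^2/4


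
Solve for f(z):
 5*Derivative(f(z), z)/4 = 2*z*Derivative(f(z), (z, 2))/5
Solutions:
 f(z) = C1 + C2*z^(33/8)


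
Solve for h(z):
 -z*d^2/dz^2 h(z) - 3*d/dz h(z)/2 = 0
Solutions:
 h(z) = C1 + C2/sqrt(z)


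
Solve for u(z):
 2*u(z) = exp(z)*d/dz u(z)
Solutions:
 u(z) = C1*exp(-2*exp(-z))


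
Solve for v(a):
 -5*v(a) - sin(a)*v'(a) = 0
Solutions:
 v(a) = C1*sqrt(cos(a) + 1)*(cos(a)^2 + 2*cos(a) + 1)/(sqrt(cos(a) - 1)*(cos(a)^2 - 2*cos(a) + 1))


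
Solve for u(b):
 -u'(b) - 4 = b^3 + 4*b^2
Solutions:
 u(b) = C1 - b^4/4 - 4*b^3/3 - 4*b


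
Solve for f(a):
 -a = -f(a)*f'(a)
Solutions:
 f(a) = -sqrt(C1 + a^2)
 f(a) = sqrt(C1 + a^2)


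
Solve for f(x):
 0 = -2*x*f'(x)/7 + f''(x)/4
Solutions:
 f(x) = C1 + C2*erfi(2*sqrt(7)*x/7)


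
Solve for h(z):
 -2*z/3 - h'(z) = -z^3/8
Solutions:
 h(z) = C1 + z^4/32 - z^2/3


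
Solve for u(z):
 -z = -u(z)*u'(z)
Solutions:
 u(z) = -sqrt(C1 + z^2)
 u(z) = sqrt(C1 + z^2)


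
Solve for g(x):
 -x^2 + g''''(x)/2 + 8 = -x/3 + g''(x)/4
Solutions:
 g(x) = C1 + C2*x + C3*exp(-sqrt(2)*x/2) + C4*exp(sqrt(2)*x/2) - x^4/3 + 2*x^3/9 + 8*x^2


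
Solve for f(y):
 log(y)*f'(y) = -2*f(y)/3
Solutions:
 f(y) = C1*exp(-2*li(y)/3)


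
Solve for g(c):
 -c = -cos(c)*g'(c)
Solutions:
 g(c) = C1 + Integral(c/cos(c), c)


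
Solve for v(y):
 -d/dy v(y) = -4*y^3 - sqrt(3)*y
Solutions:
 v(y) = C1 + y^4 + sqrt(3)*y^2/2


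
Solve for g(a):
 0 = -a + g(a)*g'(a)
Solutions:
 g(a) = -sqrt(C1 + a^2)
 g(a) = sqrt(C1 + a^2)


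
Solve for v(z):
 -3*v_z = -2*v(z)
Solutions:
 v(z) = C1*exp(2*z/3)


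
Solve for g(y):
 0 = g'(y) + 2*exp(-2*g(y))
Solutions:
 g(y) = log(-sqrt(C1 - 4*y))
 g(y) = log(C1 - 4*y)/2


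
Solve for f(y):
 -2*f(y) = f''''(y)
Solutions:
 f(y) = (C1*sin(2^(3/4)*y/2) + C2*cos(2^(3/4)*y/2))*exp(-2^(3/4)*y/2) + (C3*sin(2^(3/4)*y/2) + C4*cos(2^(3/4)*y/2))*exp(2^(3/4)*y/2)


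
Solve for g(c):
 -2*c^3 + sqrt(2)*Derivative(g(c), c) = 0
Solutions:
 g(c) = C1 + sqrt(2)*c^4/4


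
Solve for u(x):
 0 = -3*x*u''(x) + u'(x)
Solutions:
 u(x) = C1 + C2*x^(4/3)


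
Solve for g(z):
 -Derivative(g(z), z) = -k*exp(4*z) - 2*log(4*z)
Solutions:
 g(z) = C1 + k*exp(4*z)/4 + 2*z*log(z) + 2*z*(-1 + 2*log(2))


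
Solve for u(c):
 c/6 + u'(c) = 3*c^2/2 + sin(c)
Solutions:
 u(c) = C1 + c^3/2 - c^2/12 - cos(c)


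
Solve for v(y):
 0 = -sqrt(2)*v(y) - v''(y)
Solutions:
 v(y) = C1*sin(2^(1/4)*y) + C2*cos(2^(1/4)*y)


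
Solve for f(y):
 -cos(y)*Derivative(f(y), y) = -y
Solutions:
 f(y) = C1 + Integral(y/cos(y), y)


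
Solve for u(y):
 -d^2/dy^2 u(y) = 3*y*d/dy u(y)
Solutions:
 u(y) = C1 + C2*erf(sqrt(6)*y/2)


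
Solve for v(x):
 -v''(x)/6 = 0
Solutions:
 v(x) = C1 + C2*x


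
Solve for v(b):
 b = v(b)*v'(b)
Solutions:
 v(b) = -sqrt(C1 + b^2)
 v(b) = sqrt(C1 + b^2)


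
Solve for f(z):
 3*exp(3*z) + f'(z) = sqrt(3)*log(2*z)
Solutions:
 f(z) = C1 + sqrt(3)*z*log(z) + sqrt(3)*z*(-1 + log(2)) - exp(3*z)


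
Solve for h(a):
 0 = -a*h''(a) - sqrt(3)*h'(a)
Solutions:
 h(a) = C1 + C2*a^(1 - sqrt(3))


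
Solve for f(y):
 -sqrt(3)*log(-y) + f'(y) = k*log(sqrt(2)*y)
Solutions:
 f(y) = C1 + y*(k + sqrt(3))*log(y) + y*(-k + k*log(2)/2 - sqrt(3) + sqrt(3)*I*pi)


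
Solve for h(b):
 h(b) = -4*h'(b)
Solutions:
 h(b) = C1*exp(-b/4)


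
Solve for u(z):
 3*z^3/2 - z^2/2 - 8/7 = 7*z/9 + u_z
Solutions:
 u(z) = C1 + 3*z^4/8 - z^3/6 - 7*z^2/18 - 8*z/7


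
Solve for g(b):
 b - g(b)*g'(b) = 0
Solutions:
 g(b) = -sqrt(C1 + b^2)
 g(b) = sqrt(C1 + b^2)


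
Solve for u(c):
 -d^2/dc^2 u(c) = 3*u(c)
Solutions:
 u(c) = C1*sin(sqrt(3)*c) + C2*cos(sqrt(3)*c)


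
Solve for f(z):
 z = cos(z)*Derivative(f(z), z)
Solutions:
 f(z) = C1 + Integral(z/cos(z), z)


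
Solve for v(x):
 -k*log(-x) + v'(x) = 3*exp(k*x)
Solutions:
 v(x) = C1 + k*x*log(-x) - k*x + Piecewise((3*exp(k*x)/k, Ne(k, 0)), (3*x, True))


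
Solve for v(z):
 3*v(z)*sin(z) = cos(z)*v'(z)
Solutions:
 v(z) = C1/cos(z)^3


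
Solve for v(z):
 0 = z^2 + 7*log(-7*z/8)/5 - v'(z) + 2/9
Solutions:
 v(z) = C1 + z^3/3 + 7*z*log(-z)/5 + z*(-189*log(2) - 53 + 63*log(7))/45


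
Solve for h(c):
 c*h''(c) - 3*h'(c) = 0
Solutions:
 h(c) = C1 + C2*c^4


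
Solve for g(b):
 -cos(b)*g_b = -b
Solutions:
 g(b) = C1 + Integral(b/cos(b), b)


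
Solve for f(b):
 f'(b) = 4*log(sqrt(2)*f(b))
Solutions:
 -Integral(1/(2*log(_y) + log(2)), (_y, f(b)))/2 = C1 - b


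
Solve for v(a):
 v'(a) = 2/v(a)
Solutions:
 v(a) = -sqrt(C1 + 4*a)
 v(a) = sqrt(C1 + 4*a)


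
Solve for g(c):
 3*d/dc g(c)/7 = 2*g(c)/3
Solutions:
 g(c) = C1*exp(14*c/9)


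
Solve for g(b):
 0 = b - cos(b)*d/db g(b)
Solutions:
 g(b) = C1 + Integral(b/cos(b), b)


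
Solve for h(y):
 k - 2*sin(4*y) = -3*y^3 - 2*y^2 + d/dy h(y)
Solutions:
 h(y) = C1 + k*y + 3*y^4/4 + 2*y^3/3 + cos(4*y)/2


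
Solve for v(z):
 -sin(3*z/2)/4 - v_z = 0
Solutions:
 v(z) = C1 + cos(3*z/2)/6


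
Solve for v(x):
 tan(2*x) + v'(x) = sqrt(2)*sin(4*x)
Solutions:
 v(x) = C1 + log(cos(2*x))/2 - sqrt(2)*cos(4*x)/4


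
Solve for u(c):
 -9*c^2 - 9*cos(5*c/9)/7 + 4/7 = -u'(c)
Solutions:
 u(c) = C1 + 3*c^3 - 4*c/7 + 81*sin(5*c/9)/35


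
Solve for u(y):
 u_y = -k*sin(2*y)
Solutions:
 u(y) = C1 + k*cos(2*y)/2


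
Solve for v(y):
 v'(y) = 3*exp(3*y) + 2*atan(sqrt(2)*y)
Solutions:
 v(y) = C1 + 2*y*atan(sqrt(2)*y) + exp(3*y) - sqrt(2)*log(2*y^2 + 1)/2


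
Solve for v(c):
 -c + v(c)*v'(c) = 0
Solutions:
 v(c) = -sqrt(C1 + c^2)
 v(c) = sqrt(C1 + c^2)


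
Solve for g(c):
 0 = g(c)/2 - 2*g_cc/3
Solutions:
 g(c) = C1*exp(-sqrt(3)*c/2) + C2*exp(sqrt(3)*c/2)


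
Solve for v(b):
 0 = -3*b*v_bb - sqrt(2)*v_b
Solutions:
 v(b) = C1 + C2*b^(1 - sqrt(2)/3)


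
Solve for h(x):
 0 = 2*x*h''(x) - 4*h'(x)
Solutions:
 h(x) = C1 + C2*x^3


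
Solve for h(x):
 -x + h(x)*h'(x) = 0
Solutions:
 h(x) = -sqrt(C1 + x^2)
 h(x) = sqrt(C1 + x^2)


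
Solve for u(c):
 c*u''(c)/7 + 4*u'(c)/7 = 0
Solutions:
 u(c) = C1 + C2/c^3


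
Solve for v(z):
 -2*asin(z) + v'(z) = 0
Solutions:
 v(z) = C1 + 2*z*asin(z) + 2*sqrt(1 - z^2)


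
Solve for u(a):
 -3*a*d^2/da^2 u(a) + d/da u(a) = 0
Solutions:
 u(a) = C1 + C2*a^(4/3)


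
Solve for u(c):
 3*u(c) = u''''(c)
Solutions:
 u(c) = C1*exp(-3^(1/4)*c) + C2*exp(3^(1/4)*c) + C3*sin(3^(1/4)*c) + C4*cos(3^(1/4)*c)


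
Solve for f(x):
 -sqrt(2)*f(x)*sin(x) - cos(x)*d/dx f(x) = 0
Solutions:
 f(x) = C1*cos(x)^(sqrt(2))


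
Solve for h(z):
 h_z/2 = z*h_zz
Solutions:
 h(z) = C1 + C2*z^(3/2)


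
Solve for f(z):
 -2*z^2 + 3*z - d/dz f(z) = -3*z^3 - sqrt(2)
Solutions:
 f(z) = C1 + 3*z^4/4 - 2*z^3/3 + 3*z^2/2 + sqrt(2)*z


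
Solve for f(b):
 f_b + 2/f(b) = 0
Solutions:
 f(b) = -sqrt(C1 - 4*b)
 f(b) = sqrt(C1 - 4*b)


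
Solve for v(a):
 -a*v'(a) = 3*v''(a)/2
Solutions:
 v(a) = C1 + C2*erf(sqrt(3)*a/3)


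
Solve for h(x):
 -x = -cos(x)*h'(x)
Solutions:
 h(x) = C1 + Integral(x/cos(x), x)


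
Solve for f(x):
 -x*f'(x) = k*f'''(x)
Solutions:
 f(x) = C1 + Integral(C2*airyai(x*(-1/k)^(1/3)) + C3*airybi(x*(-1/k)^(1/3)), x)


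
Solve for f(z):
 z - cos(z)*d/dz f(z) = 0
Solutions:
 f(z) = C1 + Integral(z/cos(z), z)


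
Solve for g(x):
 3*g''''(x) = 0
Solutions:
 g(x) = C1 + C2*x + C3*x^2 + C4*x^3
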